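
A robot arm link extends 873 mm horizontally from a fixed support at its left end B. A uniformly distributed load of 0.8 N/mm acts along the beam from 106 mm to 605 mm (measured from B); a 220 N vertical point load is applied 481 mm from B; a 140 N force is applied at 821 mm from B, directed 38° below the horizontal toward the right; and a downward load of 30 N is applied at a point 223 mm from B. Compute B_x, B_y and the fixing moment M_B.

B_x = -110.3 N, B_y = 735.4 N, M_B = 325200 N·mm

Resultant of the distributed load: 0.8 × 499 = 399.2 N at 355.5 mm from B.
ΣF_x = 0: B_x + 140·cos38° = 0 → B_x = -110.3 N.
ΣF_y = 0: B_y − 0.8·499 − 220 − 140·sin38° − 30 = 0 → B_y = 735.4 N.
ΣM about B: M_B − (0.8·499)·355.5 − 220·481 − 140·sin38°·821 − 30·223 = 0 → M_B = 325200 N·mm.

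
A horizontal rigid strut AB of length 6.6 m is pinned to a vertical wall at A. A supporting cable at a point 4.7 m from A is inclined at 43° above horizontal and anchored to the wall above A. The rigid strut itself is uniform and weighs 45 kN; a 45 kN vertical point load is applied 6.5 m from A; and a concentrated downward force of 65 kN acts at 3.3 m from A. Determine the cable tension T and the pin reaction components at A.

ΣM about A: T·sin43°·4.7 − 45·3.3 − 45·6.5 − 65·3.3 = 0 → T = 655.5/(4.7·0.681998) = 204.499 ≈ 204.5 kN.
ΣF_x = 0: A_x − T·cos43° = 0 → A_x = 204.499 × 0.731354 = 149.6 kN.
ΣF_y = 0: A_y + T·sin43° − 45 − 45 − 65 = 0 → A_y = 155 − 204.499 × 0.681998 = 15.53 kN.

T = 204.5 kN, A_x = 149.6 kN, A_y = 15.53 kN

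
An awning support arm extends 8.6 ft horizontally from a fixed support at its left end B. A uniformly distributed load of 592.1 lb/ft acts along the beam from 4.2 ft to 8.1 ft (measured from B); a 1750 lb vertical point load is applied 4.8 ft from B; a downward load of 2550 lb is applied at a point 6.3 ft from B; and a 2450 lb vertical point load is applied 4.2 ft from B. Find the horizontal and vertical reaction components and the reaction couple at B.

Resultant of the distributed load: 592.1 × 3.9 = 2309.19 lb at 6.15 ft from B.
ΣF_x = 0: B_x = 0.
ΣF_y = 0: B_y − 592.1·3.9 − 1750 − 2550 − 2450 = 0 → B_y = 9059 lb.
ΣM about B: M_B − (592.1·3.9)·6.15 − 1750·4.8 − 2550·6.3 − 2450·4.2 = 0 → M_B = 48960 lb·ft.

B_x = 0, B_y = 9059 lb, M_B = 48960 lb·ft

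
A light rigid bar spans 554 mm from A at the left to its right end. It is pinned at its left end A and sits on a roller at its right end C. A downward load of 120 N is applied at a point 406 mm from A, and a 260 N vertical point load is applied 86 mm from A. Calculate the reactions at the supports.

Moments about A: C_y·554 − 120·406 − 260·86 = 0 → C_y = 71080/554 = 128.303 ≈ 128.3 N.
ΣF_y = 0: A_y + 128.303 − 120 − 260 = 0 → A_y = 251.7 N.
ΣF_x = 0: no horizontal applied forces, so A_x = 0.

A_x = 0, A_y = 251.7 N, C_y = 128.3 N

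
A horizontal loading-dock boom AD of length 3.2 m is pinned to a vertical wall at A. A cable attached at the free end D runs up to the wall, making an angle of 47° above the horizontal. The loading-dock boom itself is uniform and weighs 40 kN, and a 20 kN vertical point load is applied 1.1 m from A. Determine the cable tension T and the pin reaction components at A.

ΣM about A: T·sin47°·3.2 − 40·1.6 − 20·1.1 = 0 → T = 86/(3.2·0.731354) = 36.7469 ≈ 36.75 kN.
ΣF_x = 0: A_x − T·cos47° = 0 → A_x = 36.7469 × 0.681998 = 25.06 kN.
ΣF_y = 0: A_y + T·sin47° − 40 − 20 = 0 → A_y = 60 − 36.7469 × 0.731354 = 33.13 kN.

T = 36.75 kN, A_x = 25.06 kN, A_y = 33.13 kN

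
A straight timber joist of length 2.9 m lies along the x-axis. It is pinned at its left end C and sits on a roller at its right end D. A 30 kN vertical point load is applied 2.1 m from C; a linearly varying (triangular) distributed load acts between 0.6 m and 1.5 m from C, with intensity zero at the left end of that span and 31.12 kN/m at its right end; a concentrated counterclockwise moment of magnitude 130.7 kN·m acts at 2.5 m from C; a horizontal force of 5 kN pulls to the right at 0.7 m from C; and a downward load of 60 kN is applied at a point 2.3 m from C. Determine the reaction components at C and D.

Resultant of the triangular load: ½ × 31.12 × 0.9 = 14.004 kN, acting at 1.2 m from C (one-third of the span from the peak).
Taking moments about C: D_y·2.9 − 30·2.1 − (½·31.12·0.9)·1.2 + 130.7 − 60·2.3 = 0 → D_y = 87.1048/2.9 = 30.0361 ≈ 30.04 kN.
ΣF_y = 0: C_y + 30.0361 − 30 − ½·31.12·0.9 − 60 = 0 → C_y = 73.97 kN.
ΣF_x = 0: C_x + 5 = 0 → C_x = -5.000 kN.

C_x = -5.000 kN, C_y = 73.97 kN, D_y = 30.04 kN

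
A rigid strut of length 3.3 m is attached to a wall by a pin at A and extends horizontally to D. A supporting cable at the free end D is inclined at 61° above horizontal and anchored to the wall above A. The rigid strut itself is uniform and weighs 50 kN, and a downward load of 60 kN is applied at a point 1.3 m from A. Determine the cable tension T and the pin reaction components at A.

T = 55.61 kN, A_x = 26.96 kN, A_y = 61.36 kN

ΣM about A: T·sin61°·3.3 − 50·1.65 − 60·1.3 = 0 → T = 160.5/(3.3·0.87462) = 55.6086 ≈ 55.61 kN.
ΣF_x = 0: A_x − T·cos61° = 0 → A_x = 55.6086 × 0.48481 = 26.96 kN.
ΣF_y = 0: A_y + T·sin61° − 50 − 60 = 0 → A_y = 110 − 55.6086 × 0.87462 = 61.36 kN.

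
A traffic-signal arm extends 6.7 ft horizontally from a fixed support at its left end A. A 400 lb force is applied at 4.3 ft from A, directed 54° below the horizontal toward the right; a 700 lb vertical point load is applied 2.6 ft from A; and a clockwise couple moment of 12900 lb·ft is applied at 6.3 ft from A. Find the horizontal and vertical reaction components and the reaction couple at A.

A_x = -235.1 lb, A_y = 1024 lb, M_A = 16110 lb·ft

ΣF_x = 0: A_x + 400·cos54° = 0 → A_x = -235.1 lb.
ΣF_y = 0: A_y − 400·sin54° − 700 = 0 → A_y = 1024 lb.
ΣM about A: M_A − 400·sin54°·4.3 − 700·2.6 − 12900 = 0 → M_A = 16110 lb·ft.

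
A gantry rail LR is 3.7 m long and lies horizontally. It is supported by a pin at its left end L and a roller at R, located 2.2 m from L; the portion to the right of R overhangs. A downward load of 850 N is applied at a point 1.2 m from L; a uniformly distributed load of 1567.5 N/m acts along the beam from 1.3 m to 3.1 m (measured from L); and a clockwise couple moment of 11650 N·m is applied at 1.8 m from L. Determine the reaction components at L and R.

L_x = 0, L_y = -4909 N, R_y = 8581 N

Resultant of the distributed load: 1567.5 × 1.8 = 2821.5 N at 2.2 m from L.
Moments about L: R_y·2.2 − 850·1.2 − (1567.5·1.8)·2.2 − 11650 = 0 → R_y = 18877.3/2.2 = 8580.59 ≈ 8581 N.
ΣF_y = 0: L_y + 8580.59 − 850 − 1567.5·1.8 = 0 → L_y = -4909 N.
ΣF_x = 0: no horizontal applied forces, so L_x = 0.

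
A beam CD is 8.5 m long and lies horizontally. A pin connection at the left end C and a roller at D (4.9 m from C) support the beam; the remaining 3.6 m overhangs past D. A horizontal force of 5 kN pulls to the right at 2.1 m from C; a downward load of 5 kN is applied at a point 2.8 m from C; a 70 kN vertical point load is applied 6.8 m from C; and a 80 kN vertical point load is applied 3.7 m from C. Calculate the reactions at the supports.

ΣM about C: D_y·4.9 − 5·2.8 − 70·6.8 − 80·3.7 = 0 → D_y = 786/4.9 = 160.408 ≈ 160.4 kN.
ΣF_y = 0: C_y + 160.408 − 5 − 70 − 80 = 0 → C_y = -5.408 kN.
ΣF_x = 0: C_x + 5 = 0 → C_x = -5.000 kN.

C_x = -5.000 kN, C_y = -5.408 kN, D_y = 160.4 kN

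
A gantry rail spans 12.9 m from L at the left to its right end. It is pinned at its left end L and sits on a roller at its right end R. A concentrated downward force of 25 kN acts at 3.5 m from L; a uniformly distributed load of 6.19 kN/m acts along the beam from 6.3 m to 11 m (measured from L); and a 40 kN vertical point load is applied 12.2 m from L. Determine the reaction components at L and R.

L_x = 0, L_y = 29.97 kN, R_y = 64.12 kN

Resultant of the distributed load: 6.19 × 4.7 = 29.093 kN at 8.65 m from L.
ΣM about L: R_y·12.9 − 25·3.5 − (6.19·4.7)·8.65 − 40·12.2 = 0 → R_y = 827.15445/12.9 = 64.1205 ≈ 64.12 kN.
ΣF_y = 0: L_y + 64.1205 − 25 − 6.19·4.7 − 40 = 0 → L_y = 29.97 kN.
ΣF_x = 0: no horizontal applied forces, so L_x = 0.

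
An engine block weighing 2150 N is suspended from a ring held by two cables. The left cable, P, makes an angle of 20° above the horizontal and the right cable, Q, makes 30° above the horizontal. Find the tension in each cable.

ΣF_x = 0: −T_P·cos20° + T_Q·cos30° = 0 → T_Q = 1.08506·T_P.
ΣF_y = 0: T_P·sin20° + T_Q·sin30° = 2150.
Substitute: T_P·(0.34202 + 1.08506·0.5) = 2150 → T_P = 2430.61 ≈ 2431 N.
Then T_Q = 1.08506 × 2430.61 = 2637 N.

T_P = 2431 N, T_Q = 2637 N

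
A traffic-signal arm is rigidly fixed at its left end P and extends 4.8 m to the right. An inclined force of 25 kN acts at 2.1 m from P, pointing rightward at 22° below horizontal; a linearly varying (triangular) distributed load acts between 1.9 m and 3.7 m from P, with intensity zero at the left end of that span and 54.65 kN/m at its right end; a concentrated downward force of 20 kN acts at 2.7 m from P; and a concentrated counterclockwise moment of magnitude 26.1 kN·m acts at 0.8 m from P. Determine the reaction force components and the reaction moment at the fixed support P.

Resultant of the triangular load: ½ × 54.65 × 1.8 = 49.185 kN, acting at 3.1 m from P (one-third of the span from the peak).
ΣF_x = 0: P_x + 25·cos22° = 0 → P_x = -23.18 kN.
ΣF_y = 0: P_y − 25·sin22° − ½·54.65·1.8 − 20 = 0 → P_y = 78.55 kN.
ΣM about P: M_P − 25·sin22°·2.1 − (½·54.65·1.8)·3.1 − 20·2.7 + 26.1 = 0 → M_P = 200.0 kN·m.

P_x = -23.18 kN, P_y = 78.55 kN, M_P = 200.0 kN·m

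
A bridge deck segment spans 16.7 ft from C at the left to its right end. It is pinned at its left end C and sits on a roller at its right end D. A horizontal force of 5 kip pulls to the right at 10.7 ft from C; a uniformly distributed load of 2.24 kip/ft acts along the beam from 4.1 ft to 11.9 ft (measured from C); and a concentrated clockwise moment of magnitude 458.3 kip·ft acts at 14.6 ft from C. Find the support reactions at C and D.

C_x = -5.000 kip, C_y = -18.34 kip, D_y = 35.81 kip

Resultant of the distributed load: 2.24 × 7.8 = 17.472 kip at 8 ft from C.
ΣM about C: D_y·16.7 − (2.24·7.8)·8 − 458.3 = 0 → D_y = 598.076/16.7 = 35.8129 ≈ 35.81 kip.
ΣF_y = 0: C_y + 35.8129 − 2.24·7.8 = 0 → C_y = -18.34 kip.
ΣF_x = 0: C_x + 5 = 0 → C_x = -5.000 kip.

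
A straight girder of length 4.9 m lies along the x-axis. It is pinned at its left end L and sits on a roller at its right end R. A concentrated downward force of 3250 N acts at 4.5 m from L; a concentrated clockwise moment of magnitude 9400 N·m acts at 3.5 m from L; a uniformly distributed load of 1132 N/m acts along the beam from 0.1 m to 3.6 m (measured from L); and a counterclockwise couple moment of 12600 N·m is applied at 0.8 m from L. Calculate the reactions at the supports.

L_x = 0, L_y = 3385 N, R_y = 3827 N

Resultant of the distributed load: 1132 × 3.5 = 3962 N at 1.85 m from L.
ΣM about L: R_y·4.9 − 3250·4.5 − 9400 − (1132·3.5)·1.85 + 12600 = 0 → R_y = 18754.7/4.9 = 3827.49 ≈ 3827 N.
ΣF_y = 0: L_y + 3827.49 − 3250 − 1132·3.5 = 0 → L_y = 3385 N.
ΣF_x = 0: no horizontal applied forces, so L_x = 0.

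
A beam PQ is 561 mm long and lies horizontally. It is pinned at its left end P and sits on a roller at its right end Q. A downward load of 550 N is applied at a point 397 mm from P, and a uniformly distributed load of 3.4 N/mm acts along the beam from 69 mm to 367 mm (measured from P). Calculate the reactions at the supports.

P_x = 0, P_y = 780.3 N, Q_y = 782.9 N

Resultant of the distributed load: 3.4 × 298 = 1013.2 N at 218 mm from P.
ΣM about P: Q_y·561 − 550·397 − (3.4·298)·218 = 0 → Q_y = 439227.6/561 = 782.937 ≈ 782.9 N.
ΣF_y = 0: P_y + 782.937 − 550 − 3.4·298 = 0 → P_y = 780.3 N.
ΣF_x = 0: no horizontal applied forces, so P_x = 0.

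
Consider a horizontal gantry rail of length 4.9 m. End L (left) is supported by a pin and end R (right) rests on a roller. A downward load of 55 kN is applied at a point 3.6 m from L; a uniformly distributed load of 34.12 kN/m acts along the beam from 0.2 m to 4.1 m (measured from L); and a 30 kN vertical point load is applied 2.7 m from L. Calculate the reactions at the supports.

L_x = 0, L_y = 102.7 kN, R_y = 115.3 kN

Resultant of the distributed load: 34.12 × 3.9 = 133.068 kN at 2.15 m from L.
Moments about L: R_y·4.9 − 55·3.6 − (34.12·3.9)·2.15 − 30·2.7 = 0 → R_y = 565.0962/4.9 = 115.326 ≈ 115.3 kN.
ΣF_y = 0: L_y + 115.326 − 55 − 34.12·3.9 − 30 = 0 → L_y = 102.7 kN.
ΣF_x = 0: no horizontal applied forces, so L_x = 0.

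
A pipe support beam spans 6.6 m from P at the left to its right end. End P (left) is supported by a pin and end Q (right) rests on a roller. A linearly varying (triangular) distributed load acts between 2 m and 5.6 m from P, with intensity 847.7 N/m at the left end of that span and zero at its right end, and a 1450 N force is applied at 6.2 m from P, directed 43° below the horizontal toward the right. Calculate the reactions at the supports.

P_x = -1060 N, P_y = 846.0 N, Q_y = 1669 N

Resultant of the triangular load: ½ × 847.7 × 3.6 = 1525.86 N, acting at 3.2 m from P (one-third of the span from the peak).
ΣM about P: Q_y·6.6 − (½·847.7·3.6)·3.2 − 1450·sin43°·6.2 = 0 → Q_y = 11013.9/6.6 = 1668.77 ≈ 1669 N.
ΣF_y = 0: P_y + 1668.77 − ½·847.7·3.6 − 1450·sin43° = 0 → P_y = 846.0 N.
ΣF_x = 0: P_x + 1450·cos43° = 0 → P_x = -1060 N.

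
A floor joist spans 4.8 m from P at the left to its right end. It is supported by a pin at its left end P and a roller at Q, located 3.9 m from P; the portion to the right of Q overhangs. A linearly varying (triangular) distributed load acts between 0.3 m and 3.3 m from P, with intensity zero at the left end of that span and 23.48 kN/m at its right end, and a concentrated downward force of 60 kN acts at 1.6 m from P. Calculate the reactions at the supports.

Resultant of the triangular load: ½ × 23.48 × 3 = 35.22 kN, acting at 2.3 m from P (one-third of the span from the peak).
Taking moments about P: Q_y·3.9 − (½·23.48·3)·2.3 − 60·1.6 = 0 → Q_y = 177.006/3.9 = 45.3862 ≈ 45.39 kN.
ΣF_y = 0: P_y + 45.3862 − ½·23.48·3 − 60 = 0 → P_y = 49.83 kN.
ΣF_x = 0: no horizontal applied forces, so P_x = 0.

P_x = 0, P_y = 49.83 kN, Q_y = 45.39 kN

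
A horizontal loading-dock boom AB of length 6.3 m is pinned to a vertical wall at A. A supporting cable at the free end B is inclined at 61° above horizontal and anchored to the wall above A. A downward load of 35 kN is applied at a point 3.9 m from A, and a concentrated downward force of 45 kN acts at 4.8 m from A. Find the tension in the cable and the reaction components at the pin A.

ΣM about A: T·sin61°·6.3 − 35·3.9 − 45·4.8 = 0 → T = 352.5/(6.3·0.87462) = 63.9734 ≈ 63.97 kN.
ΣF_x = 0: A_x − T·cos61° = 0 → A_x = 63.9734 × 0.48481 = 31.01 kN.
ΣF_y = 0: A_y + T·sin61° − 35 − 45 = 0 → A_y = 80 − 63.9734 × 0.87462 = 24.05 kN.

T = 63.97 kN, A_x = 31.01 kN, A_y = 24.05 kN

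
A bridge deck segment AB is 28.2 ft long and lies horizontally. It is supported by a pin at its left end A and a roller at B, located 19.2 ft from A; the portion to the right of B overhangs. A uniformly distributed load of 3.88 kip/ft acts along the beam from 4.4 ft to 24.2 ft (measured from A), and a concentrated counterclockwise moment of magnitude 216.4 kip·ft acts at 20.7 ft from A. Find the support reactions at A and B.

Resultant of the distributed load: 3.88 × 19.8 = 76.824 kip at 14.3 ft from A.
Taking moments about A: B_y·19.2 − (3.88·19.8)·14.3 + 216.4 = 0 → B_y = 882.1832/19.2 = 45.947 ≈ 45.95 kip.
ΣF_y = 0: A_y + 45.947 − 3.88·19.8 = 0 → A_y = 30.88 kip.
ΣF_x = 0: no horizontal applied forces, so A_x = 0.

A_x = 0, A_y = 30.88 kip, B_y = 45.95 kip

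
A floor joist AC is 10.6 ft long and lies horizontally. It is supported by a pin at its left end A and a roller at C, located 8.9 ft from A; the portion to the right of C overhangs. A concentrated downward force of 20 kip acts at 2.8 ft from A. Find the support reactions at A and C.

Taking moments about A: C_y·8.9 − 20·2.8 = 0 → C_y = 56/8.9 = 6.29213 ≈ 6.292 kip.
ΣF_y = 0: A_y + 6.29213 − 20 = 0 → A_y = 13.71 kip.
ΣF_x = 0: no horizontal applied forces, so A_x = 0.

A_x = 0, A_y = 13.71 kip, C_y = 6.292 kip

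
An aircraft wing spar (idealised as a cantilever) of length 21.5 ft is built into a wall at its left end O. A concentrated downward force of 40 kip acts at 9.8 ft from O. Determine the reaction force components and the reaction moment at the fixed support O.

ΣF_x = 0: O_x = 0.
ΣF_y = 0: O_y − 40 = 0 → O_y = 40.00 kip.
ΣM about O: M_O − 40·9.8 = 0 → M_O = 392.0 kip·ft.

O_x = 0, O_y = 40.00 kip, M_O = 392.0 kip·ft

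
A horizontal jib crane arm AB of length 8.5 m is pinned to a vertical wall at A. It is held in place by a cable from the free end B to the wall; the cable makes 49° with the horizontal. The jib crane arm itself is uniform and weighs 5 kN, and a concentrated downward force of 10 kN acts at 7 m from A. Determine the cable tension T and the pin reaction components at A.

T = 14.22 kN, A_x = 9.332 kN, A_y = 4.265 kN

ΣM about A: T·sin49°·8.5 − 5·4.25 − 10·7 = 0 → T = 91.25/(8.5·0.75471) = 14.2244 ≈ 14.22 kN.
ΣF_x = 0: A_x − T·cos49° = 0 → A_x = 14.2244 × 0.656059 = 9.332 kN.
ΣF_y = 0: A_y + T·sin49° − 5 − 10 = 0 → A_y = 15 − 14.2244 × 0.75471 = 4.265 kN.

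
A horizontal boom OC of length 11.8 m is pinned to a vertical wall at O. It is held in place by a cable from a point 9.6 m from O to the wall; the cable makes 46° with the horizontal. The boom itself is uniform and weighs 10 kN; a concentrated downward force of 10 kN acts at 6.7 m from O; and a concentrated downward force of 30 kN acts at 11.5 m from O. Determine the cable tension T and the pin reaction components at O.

ΣM about O: T·sin46°·9.6 − 10·5.9 − 10·6.7 − 30·11.5 = 0 → T = 471/(9.6·0.71934) = 68.2049 ≈ 68.20 kN.
ΣF_x = 0: O_x − T·cos46° = 0 → O_x = 68.2049 × 0.694658 = 47.38 kN.
ΣF_y = 0: O_y + T·sin46° − 10 − 10 − 30 = 0 → O_y = 50 − 68.2049 × 0.71934 = 0.9375 kN.

T = 68.20 kN, O_x = 47.38 kN, O_y = 0.9375 kN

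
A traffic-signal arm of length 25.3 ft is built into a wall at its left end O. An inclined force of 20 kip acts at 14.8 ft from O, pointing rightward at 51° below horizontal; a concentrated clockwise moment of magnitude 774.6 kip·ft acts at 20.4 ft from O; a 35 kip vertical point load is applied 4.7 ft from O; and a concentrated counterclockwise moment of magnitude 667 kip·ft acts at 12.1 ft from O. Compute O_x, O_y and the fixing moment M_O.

ΣF_x = 0: O_x + 20·cos51° = 0 → O_x = -12.59 kip.
ΣF_y = 0: O_y − 20·sin51° − 35 = 0 → O_y = 50.54 kip.
ΣM about O: M_O − 20·sin51°·14.8 − 774.6 − 35·4.7 + 667 = 0 → M_O = 502.1 kip·ft.

O_x = -12.59 kip, O_y = 50.54 kip, M_O = 502.1 kip·ft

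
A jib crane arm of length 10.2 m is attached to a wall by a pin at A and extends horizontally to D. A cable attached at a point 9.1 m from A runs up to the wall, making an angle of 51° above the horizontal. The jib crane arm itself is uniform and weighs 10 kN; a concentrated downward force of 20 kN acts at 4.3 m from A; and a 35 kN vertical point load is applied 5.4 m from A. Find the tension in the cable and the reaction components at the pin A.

T = 46.10 kN, A_x = 29.01 kN, A_y = 29.18 kN

ΣM about A: T·sin51°·9.1 − 10·5.1 − 20·4.3 − 35·5.4 = 0 → T = 326/(9.1·0.777146) = 46.0971 ≈ 46.10 kN.
ΣF_x = 0: A_x − T·cos51° = 0 → A_x = 46.0971 × 0.62932 = 29.01 kN.
ΣF_y = 0: A_y + T·sin51° − 10 − 20 − 35 = 0 → A_y = 65 − 46.0971 × 0.777146 = 29.18 kN.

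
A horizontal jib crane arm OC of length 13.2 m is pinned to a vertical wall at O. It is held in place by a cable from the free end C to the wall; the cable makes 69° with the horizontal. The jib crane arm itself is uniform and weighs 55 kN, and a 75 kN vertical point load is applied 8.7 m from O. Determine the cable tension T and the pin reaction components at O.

T = 82.41 kN, O_x = 29.53 kN, O_y = 53.07 kN

ΣM about O: T·sin69°·13.2 − 55·6.6 − 75·8.7 = 0 → T = 1015.5/(13.2·0.93358) = 82.4052 ≈ 82.41 kN.
ΣF_x = 0: O_x − T·cos69° = 0 → O_x = 82.4052 × 0.358368 = 29.53 kN.
ΣF_y = 0: O_y + T·sin69° − 55 − 75 = 0 → O_y = 130 − 82.4052 × 0.93358 = 53.07 kN.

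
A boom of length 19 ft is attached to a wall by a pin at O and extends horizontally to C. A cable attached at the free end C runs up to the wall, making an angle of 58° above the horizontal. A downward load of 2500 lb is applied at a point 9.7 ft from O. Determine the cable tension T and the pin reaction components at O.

T = 1505 lb, O_x = 797.5 lb, O_y = 1224 lb

ΣM about O: T·sin58°·19 − 2500·9.7 = 0 → T = 24250/(19·0.848048) = 1505 lb.
ΣF_x = 0: O_x − T·cos58° = 0 → O_x = 1505 × 0.529919 = 797.5 lb.
ΣF_y = 0: O_y + T·sin58° − 2500 = 0 → O_y = 2500 − 1505 × 0.848048 = 1224 lb.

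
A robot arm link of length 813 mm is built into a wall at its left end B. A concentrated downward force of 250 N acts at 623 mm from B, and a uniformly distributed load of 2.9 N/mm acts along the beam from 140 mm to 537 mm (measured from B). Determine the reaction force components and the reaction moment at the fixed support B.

Resultant of the distributed load: 2.9 × 397 = 1151.3 N at 338.5 mm from B.
ΣF_x = 0: B_x = 0.
ΣF_y = 0: B_y − 250 − 2.9·397 = 0 → B_y = 1401 N.
ΣM about B: M_B − 250·623 − (2.9·397)·338.5 = 0 → M_B = 545500 N·mm.

B_x = 0, B_y = 1401 N, M_B = 545500 N·mm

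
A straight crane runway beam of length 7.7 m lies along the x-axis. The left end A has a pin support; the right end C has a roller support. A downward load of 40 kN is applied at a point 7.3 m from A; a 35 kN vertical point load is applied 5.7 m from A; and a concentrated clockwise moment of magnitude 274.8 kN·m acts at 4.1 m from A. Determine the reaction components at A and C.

A_x = 0, A_y = -24.52 kN, C_y = 99.52 kN

Moments about A: C_y·7.7 − 40·7.3 − 35·5.7 − 274.8 = 0 → C_y = 766.3/7.7 = 99.5195 ≈ 99.52 kN.
ΣF_y = 0: A_y + 99.5195 − 40 − 35 = 0 → A_y = -24.52 kN.
ΣF_x = 0: no horizontal applied forces, so A_x = 0.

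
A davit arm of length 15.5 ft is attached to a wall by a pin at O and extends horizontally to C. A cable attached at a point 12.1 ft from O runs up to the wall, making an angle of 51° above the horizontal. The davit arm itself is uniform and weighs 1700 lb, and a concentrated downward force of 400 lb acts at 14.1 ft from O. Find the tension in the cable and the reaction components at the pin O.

T = 2001 lb, O_x = 1259 lb, O_y = 545.0 lb

ΣM about O: T·sin51°·12.1 − 1700·7.75 − 400·14.1 = 0 → T = 18815/(12.1·0.777146) = 2000.86 ≈ 2001 lb.
ΣF_x = 0: O_x − T·cos51° = 0 → O_x = 2000.86 × 0.62932 = 1259 lb.
ΣF_y = 0: O_y + T·sin51° − 1700 − 400 = 0 → O_y = 2100 − 2000.86 × 0.777146 = 545.0 lb.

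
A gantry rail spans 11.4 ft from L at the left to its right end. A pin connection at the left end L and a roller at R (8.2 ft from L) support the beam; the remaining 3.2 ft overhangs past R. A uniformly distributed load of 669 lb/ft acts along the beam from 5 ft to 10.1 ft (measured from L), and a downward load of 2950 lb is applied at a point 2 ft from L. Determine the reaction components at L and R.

L_x = 0, L_y = 2501 lb, R_y = 3861 lb

Resultant of the distributed load: 669 × 5.1 = 3411.9 lb at 7.55 ft from L.
Moments about L: R_y·8.2 − (669·5.1)·7.55 − 2950·2 = 0 → R_y = 31659.845/8.2 = 3860.96 ≈ 3861 lb.
ΣF_y = 0: L_y + 3860.96 − 669·5.1 − 2950 = 0 → L_y = 2501 lb.
ΣF_x = 0: no horizontal applied forces, so L_x = 0.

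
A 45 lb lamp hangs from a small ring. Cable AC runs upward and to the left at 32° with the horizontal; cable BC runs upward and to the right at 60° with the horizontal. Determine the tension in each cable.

ΣF_x = 0: −T_AC·cos32° + T_BC·cos60° = 0 → T_BC = 1.6961·T_AC.
ΣF_y = 0: T_AC·sin32° + T_BC·sin60° = 45.
Substitute: T_AC·(0.529919 + 1.6961·0.866025) = 45 → T_AC = 22.5137 ≈ 22.51 lb.
Then T_BC = 1.6961 × 22.5137 = 38.19 lb.

T_AC = 22.51 lb, T_BC = 38.19 lb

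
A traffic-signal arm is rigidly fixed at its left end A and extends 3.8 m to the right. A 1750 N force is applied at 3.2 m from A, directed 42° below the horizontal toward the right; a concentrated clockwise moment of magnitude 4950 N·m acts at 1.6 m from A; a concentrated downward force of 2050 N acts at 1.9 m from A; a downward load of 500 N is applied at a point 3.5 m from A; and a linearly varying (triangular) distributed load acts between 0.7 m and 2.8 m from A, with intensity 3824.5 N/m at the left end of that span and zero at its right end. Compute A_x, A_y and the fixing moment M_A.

Resultant of the triangular load: ½ × 3824.5 × 2.1 = 4015.725 N, acting at 1.4 m from A (one-third of the span from the peak).
ΣF_x = 0: A_x + 1750·cos42° = 0 → A_x = -1301 N.
ΣF_y = 0: A_y − 1750·sin42° − 2050 − 500 − ½·3824.5·2.1 = 0 → A_y = 7737 N.
ΣM about A: M_A − 1750·sin42°·3.2 − 4950 − 2050·1.9 − 500·3.5 − (½·3824.5·2.1)·1.4 = 0 → M_A = 19960 N·m.

A_x = -1301 N, A_y = 7737 N, M_A = 19960 N·m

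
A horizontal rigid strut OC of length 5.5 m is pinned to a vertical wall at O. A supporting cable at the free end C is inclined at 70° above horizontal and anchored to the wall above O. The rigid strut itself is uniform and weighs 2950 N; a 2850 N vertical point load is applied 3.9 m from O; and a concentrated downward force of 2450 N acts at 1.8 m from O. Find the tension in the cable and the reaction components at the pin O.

ΣM about O: T·sin70°·5.5 − 2950·2.75 − 2850·3.9 − 2450·1.8 = 0 → T = 23637.5/(5.5·0.939693) = 4573.54 ≈ 4574 N.
ΣF_x = 0: O_x − T·cos70° = 0 → O_x = 4573.54 × 0.34202 = 1564 N.
ΣF_y = 0: O_y + T·sin70° − 2950 − 2850 − 2450 = 0 → O_y = 8250 − 4573.54 × 0.939693 = 3952 N.

T = 4574 N, O_x = 1564 N, O_y = 3952 N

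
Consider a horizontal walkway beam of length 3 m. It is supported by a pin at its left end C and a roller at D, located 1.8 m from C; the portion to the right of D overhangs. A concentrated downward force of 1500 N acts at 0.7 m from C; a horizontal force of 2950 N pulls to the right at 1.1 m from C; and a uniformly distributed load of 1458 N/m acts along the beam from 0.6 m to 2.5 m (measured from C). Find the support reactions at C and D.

C_x = -2950 N, C_y = 1301 N, D_y = 2969 N

Resultant of the distributed load: 1458 × 1.9 = 2770.2 N at 1.55 m from C.
Taking moments about C: D_y·1.8 − 1500·0.7 − (1458·1.9)·1.55 = 0 → D_y = 5343.81/1.8 = 2968.78 ≈ 2969 N.
ΣF_y = 0: C_y + 2968.78 − 1500 − 1458·1.9 = 0 → C_y = 1301 N.
ΣF_x = 0: C_x + 2950 = 0 → C_x = -2950 N.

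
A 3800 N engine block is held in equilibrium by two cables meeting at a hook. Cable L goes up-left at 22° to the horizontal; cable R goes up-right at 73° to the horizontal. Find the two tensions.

T_L = 1115 N, T_R = 3537 N

ΣF_x = 0: −T_L·cos22° + T_R·cos73° = 0 → T_R = 3.17125·T_L.
ΣF_y = 0: T_L·sin22° + T_R·sin73° = 3800.
Substitute: T_L·(0.374607 + 3.17125·0.956305) = 3800 → T_L = 1115.26 ≈ 1115 N.
Then T_R = 3.17125 × 1115.26 = 3537 N.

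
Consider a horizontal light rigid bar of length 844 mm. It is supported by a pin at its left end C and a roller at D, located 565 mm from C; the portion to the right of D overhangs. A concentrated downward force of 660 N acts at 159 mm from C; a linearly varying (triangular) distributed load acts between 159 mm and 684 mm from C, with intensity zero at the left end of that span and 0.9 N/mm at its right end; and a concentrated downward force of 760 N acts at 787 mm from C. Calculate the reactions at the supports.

Resultant of the triangular load: ½ × 0.9 × 525 = 236.25 N, acting at 509 mm from C (one-third of the span from the peak).
Taking moments about C: D_y·565 − 660·159 − (½·0.9·525)·509 − 760·787 = 0 → D_y = 823311.25/565 = 1457.19 ≈ 1457 N.
ΣF_y = 0: C_y + 1457.19 − 660 − ½·0.9·525 − 760 = 0 → C_y = 199.1 N.
ΣF_x = 0: no horizontal applied forces, so C_x = 0.

C_x = 0, C_y = 199.1 N, D_y = 1457 N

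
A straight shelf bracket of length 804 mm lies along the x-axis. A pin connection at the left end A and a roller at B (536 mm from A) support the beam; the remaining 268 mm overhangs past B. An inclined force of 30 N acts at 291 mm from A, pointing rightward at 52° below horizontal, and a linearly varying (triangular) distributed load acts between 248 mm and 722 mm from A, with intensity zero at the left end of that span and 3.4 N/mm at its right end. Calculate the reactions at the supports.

A_x = -18.47 N, A_y = -31.29 N, B_y = 860.7 N

Resultant of the triangular load: ½ × 3.4 × 474 = 805.8 N, acting at 564 mm from A (one-third of the span from the peak).
Moments about A: B_y·536 − 30·sin52°·291 − (½·3.4·474)·564 = 0 → B_y = 461351/536 = 860.729 ≈ 860.7 N.
ΣF_y = 0: A_y + 860.729 − 30·sin52° − ½·3.4·474 = 0 → A_y = -31.29 N.
ΣF_x = 0: A_x + 30·cos52° = 0 → A_x = -18.47 N.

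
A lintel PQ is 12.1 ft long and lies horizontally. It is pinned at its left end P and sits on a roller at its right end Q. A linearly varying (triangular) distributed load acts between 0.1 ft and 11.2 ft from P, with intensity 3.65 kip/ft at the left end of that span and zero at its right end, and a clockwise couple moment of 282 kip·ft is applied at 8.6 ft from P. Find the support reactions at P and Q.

P_x = 0, P_y = -9.410 kip, Q_y = 29.67 kip

Resultant of the triangular load: ½ × 3.65 × 11.1 = 20.2575 kip, acting at 3.8 ft from P (one-third of the span from the peak).
Moments about P: Q_y·12.1 − (½·3.65·11.1)·3.8 − 282 = 0 → Q_y = 358.9785/12.1 = 29.6676 ≈ 29.67 kip.
ΣF_y = 0: P_y + 29.6676 − ½·3.65·11.1 = 0 → P_y = -9.410 kip.
ΣF_x = 0: no horizontal applied forces, so P_x = 0.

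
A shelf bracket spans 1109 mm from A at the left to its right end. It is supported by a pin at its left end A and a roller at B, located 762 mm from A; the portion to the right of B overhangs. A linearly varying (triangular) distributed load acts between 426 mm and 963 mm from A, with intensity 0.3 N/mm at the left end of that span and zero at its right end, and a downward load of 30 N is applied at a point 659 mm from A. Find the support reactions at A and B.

Resultant of the triangular load: ½ × 0.3 × 537 = 80.55 N, acting at 605 mm from A (one-third of the span from the peak).
Moments about A: B_y·762 − (½·0.3·537)·605 − 30·659 = 0 → B_y = 68502.75/762 = 89.8986 ≈ 89.90 N.
ΣF_y = 0: A_y + 89.8986 − ½·0.3·537 − 30 = 0 → A_y = 20.65 N.
ΣF_x = 0: no horizontal applied forces, so A_x = 0.

A_x = 0, A_y = 20.65 N, B_y = 89.90 N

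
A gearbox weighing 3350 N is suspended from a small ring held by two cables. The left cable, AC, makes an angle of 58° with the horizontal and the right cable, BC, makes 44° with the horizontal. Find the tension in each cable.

ΣF_x = 0: −T_AC·cos58° + T_BC·cos44° = 0 → T_BC = 0.736674·T_AC.
ΣF_y = 0: T_AC·sin58° + T_BC·sin44° = 3350.
Substitute: T_AC·(0.848048 + 0.736674·0.694658) = 3350 → T_AC = 2463.63 ≈ 2464 N.
Then T_BC = 0.736674 × 2463.63 = 1815 N.

T_AC = 2464 N, T_BC = 1815 N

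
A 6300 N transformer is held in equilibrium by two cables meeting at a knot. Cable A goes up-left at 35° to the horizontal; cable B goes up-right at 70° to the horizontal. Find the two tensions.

ΣF_x = 0: −T_A·cos35° + T_B·cos70° = 0 → T_B = 2.39504·T_A.
ΣF_y = 0: T_A·sin35° + T_B·sin70° = 6300.
Substitute: T_A·(0.573576 + 2.39504·0.939693) = 6300 → T_A = 2230.74 ≈ 2231 N.
Then T_B = 2.39504 × 2230.74 = 5343 N.

T_A = 2231 N, T_B = 5343 N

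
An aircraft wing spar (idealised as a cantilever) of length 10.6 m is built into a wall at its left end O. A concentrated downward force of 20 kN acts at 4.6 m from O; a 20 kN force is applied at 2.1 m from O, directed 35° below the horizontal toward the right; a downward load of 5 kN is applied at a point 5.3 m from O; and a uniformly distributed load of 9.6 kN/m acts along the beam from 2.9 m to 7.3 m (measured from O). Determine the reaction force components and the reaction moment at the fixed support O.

O_x = -16.38 kN, O_y = 78.71 kN, M_O = 358.0 kN·m

Resultant of the distributed load: 9.6 × 4.4 = 42.24 kN at 5.1 m from O.
ΣF_x = 0: O_x + 20·cos35° = 0 → O_x = -16.38 kN.
ΣF_y = 0: O_y − 20 − 20·sin35° − 5 − 9.6·4.4 = 0 → O_y = 78.71 kN.
ΣM about O: M_O − 20·4.6 − 20·sin35°·2.1 − 5·5.3 − (9.6·4.4)·5.1 = 0 → M_O = 358.0 kN·m.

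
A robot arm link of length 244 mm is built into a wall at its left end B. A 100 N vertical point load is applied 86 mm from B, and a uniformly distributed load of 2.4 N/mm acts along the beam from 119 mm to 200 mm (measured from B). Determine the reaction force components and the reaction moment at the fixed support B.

Resultant of the distributed load: 2.4 × 81 = 194.4 N at 159.5 mm from B.
ΣF_x = 0: B_x = 0.
ΣF_y = 0: B_y − 100 − 2.4·81 = 0 → B_y = 294.4 N.
ΣM about B: M_B − 100·86 − (2.4·81)·159.5 = 0 → M_B = 39610 N·mm.

B_x = 0, B_y = 294.4 N, M_B = 39610 N·mm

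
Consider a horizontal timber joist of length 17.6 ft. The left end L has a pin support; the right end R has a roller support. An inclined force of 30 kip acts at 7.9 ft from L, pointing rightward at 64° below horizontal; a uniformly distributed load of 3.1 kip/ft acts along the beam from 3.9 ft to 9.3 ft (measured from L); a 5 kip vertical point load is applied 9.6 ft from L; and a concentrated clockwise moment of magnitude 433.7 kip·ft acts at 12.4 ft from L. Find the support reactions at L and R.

Resultant of the distributed load: 3.1 × 5.4 = 16.74 kip at 6.6 ft from L.
Taking moments about L: R_y·17.6 − 30·sin64°·7.9 − (3.1·5.4)·6.6 − 5·9.6 − 433.7 = 0 → R_y = 805.198/17.6 = 45.7499 ≈ 45.75 kip.
ΣF_y = 0: L_y + 45.7499 − 30·sin64° − 3.1·5.4 − 5 = 0 → L_y = 2.954 kip.
ΣF_x = 0: L_x + 30·cos64° = 0 → L_x = -13.15 kip.

L_x = -13.15 kip, L_y = 2.954 kip, R_y = 45.75 kip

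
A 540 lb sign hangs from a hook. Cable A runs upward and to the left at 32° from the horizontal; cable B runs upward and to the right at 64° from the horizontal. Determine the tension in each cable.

T_A = 238.0 lb, T_B = 460.5 lb

ΣF_x = 0: −T_A·cos32° + T_B·cos64° = 0 → T_B = 1.93454·T_A.
ΣF_y = 0: T_A·sin32° + T_B·sin64° = 540.
Substitute: T_A·(0.529919 + 1.93454·0.898794) = 540 → T_A = 238.025 ≈ 238.0 lb.
Then T_B = 1.93454 × 238.025 = 460.5 lb.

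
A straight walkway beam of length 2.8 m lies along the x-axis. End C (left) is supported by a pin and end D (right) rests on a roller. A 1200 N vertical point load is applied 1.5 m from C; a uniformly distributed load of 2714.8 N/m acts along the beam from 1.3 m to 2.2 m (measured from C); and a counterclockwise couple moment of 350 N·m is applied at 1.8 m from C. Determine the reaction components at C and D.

C_x = 0, C_y = 1598 N, D_y = 2045 N

Resultant of the distributed load: 2714.8 × 0.9 = 2443.32 N at 1.75 m from C.
Moments about C: D_y·2.8 − 1200·1.5 − (2714.8·0.9)·1.75 + 350 = 0 → D_y = 5725.81/2.8 = 2044.93 ≈ 2045 N.
ΣF_y = 0: C_y + 2044.93 − 1200 − 2714.8·0.9 = 0 → C_y = 1598 N.
ΣF_x = 0: no horizontal applied forces, so C_x = 0.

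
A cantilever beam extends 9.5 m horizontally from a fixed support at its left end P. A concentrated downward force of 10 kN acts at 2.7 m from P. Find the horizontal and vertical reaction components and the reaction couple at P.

P_x = 0, P_y = 10.00 kN, M_P = 27.00 kN·m

ΣF_x = 0: P_x = 0.
ΣF_y = 0: P_y − 10 = 0 → P_y = 10.00 kN.
ΣM about P: M_P − 10·2.7 = 0 → M_P = 27.00 kN·m.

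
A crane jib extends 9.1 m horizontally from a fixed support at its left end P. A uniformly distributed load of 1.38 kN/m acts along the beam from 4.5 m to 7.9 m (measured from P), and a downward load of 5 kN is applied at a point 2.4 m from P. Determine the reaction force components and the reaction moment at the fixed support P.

Resultant of the distributed load: 1.38 × 3.4 = 4.692 kN at 6.2 m from P.
ΣF_x = 0: P_x = 0.
ΣF_y = 0: P_y − 1.38·3.4 − 5 = 0 → P_y = 9.692 kN.
ΣM about P: M_P − (1.38·3.4)·6.2 − 5·2.4 = 0 → M_P = 41.09 kN·m.

P_x = 0, P_y = 9.692 kN, M_P = 41.09 kN·m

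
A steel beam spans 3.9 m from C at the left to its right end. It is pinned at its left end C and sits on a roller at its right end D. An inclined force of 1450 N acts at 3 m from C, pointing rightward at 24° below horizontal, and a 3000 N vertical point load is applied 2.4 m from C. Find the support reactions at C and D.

C_x = -1325 N, C_y = 1290 N, D_y = 2300 N

Taking moments about C: D_y·3.9 − 1450·sin24°·3 − 3000·2.4 = 0 → D_y = 8969.3/3.9 = 2299.82 ≈ 2300 N.
ΣF_y = 0: C_y + 2299.82 − 1450·sin24° − 3000 = 0 → C_y = 1290 N.
ΣF_x = 0: C_x + 1450·cos24° = 0 → C_x = -1325 N.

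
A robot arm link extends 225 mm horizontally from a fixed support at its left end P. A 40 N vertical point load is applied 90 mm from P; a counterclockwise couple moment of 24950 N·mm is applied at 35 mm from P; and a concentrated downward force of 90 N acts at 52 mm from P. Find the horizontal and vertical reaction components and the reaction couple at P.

P_x = 0, P_y = 130.0 N, M_P = -16670 N·mm

ΣF_x = 0: P_x = 0.
ΣF_y = 0: P_y − 40 − 90 = 0 → P_y = 130.0 N.
ΣM about P: M_P − 40·90 + 24950 − 90·52 = 0 → M_P = -16670 N·mm.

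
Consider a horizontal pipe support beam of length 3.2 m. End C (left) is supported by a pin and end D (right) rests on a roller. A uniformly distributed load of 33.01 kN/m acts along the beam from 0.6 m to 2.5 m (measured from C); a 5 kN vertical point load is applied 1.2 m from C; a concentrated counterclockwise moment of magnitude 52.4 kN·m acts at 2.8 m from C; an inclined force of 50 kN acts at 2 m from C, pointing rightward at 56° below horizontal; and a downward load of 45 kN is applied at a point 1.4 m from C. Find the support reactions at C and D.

C_x = -27.96 kN, C_y = 92.70 kN, D_y = 61.47 kN

Resultant of the distributed load: 33.01 × 1.9 = 62.719 kN at 1.55 m from C.
Taking moments about C: D_y·3.2 − (33.01·1.9)·1.55 − 5·1.2 + 52.4 − 50·sin56°·2 − 45·1.4 = 0 → D_y = 196.718/3.2 = 61.4744 ≈ 61.47 kN.
ΣF_y = 0: C_y + 61.4744 − 33.01·1.9 − 5 − 50·sin56° − 45 = 0 → C_y = 92.70 kN.
ΣF_x = 0: C_x + 50·cos56° = 0 → C_x = -27.96 kN.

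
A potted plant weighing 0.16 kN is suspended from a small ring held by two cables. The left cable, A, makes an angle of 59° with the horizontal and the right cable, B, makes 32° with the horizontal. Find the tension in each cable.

ΣF_x = 0: −T_A·cos59° + T_B·cos32° = 0 → T_B = 0.607322·T_A.
ΣF_y = 0: T_A·sin59° + T_B·sin32° = 0.16.
Substitute: T_A·(0.857167 + 0.607322·0.529919) = 0.16 → T_A = 0.135708 ≈ 0.1357 kN.
Then T_B = 0.607322 × 0.135708 = 0.08242 kN.

T_A = 0.1357 kN, T_B = 0.08242 kN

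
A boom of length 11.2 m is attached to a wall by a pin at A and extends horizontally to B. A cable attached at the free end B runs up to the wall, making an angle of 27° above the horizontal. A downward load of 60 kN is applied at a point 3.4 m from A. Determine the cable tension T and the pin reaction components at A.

ΣM about A: T·sin27°·11.2 − 60·3.4 = 0 → T = 204/(11.2·0.45399) = 40.1205 ≈ 40.12 kN.
ΣF_x = 0: A_x − T·cos27° = 0 → A_x = 40.1205 × 0.891007 = 35.75 kN.
ΣF_y = 0: A_y + T·sin27° − 60 = 0 → A_y = 60 − 40.1205 × 0.45399 = 41.79 kN.

T = 40.12 kN, A_x = 35.75 kN, A_y = 41.79 kN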